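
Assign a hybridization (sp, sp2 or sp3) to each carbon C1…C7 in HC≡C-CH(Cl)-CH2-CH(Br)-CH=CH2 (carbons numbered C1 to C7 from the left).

C1: 2 σ bonds, plus two π bonds; 2 regions of electron density → sp.
C2 carries 2 σ bonds, plus two π bonds, giving a steric number of 2, so it is sp.
C3: 4 σ bonds; 4 regions of electron density → sp3.
C4: 4 σ bonds — 4 electron domains, sp3.
C5 — 4 σ bonds. Steric number 4, so sp3.
C6 (3 σ bonds, plus one π bond) has steric number 3: sp2.
C7 carries 3 σ bonds, plus one π bond, giving a steric number of 3, so it is sp2.

C1 sp, C2 sp, C3 sp3, C4 sp3, C5 sp3, C6 sp2, C7 sp2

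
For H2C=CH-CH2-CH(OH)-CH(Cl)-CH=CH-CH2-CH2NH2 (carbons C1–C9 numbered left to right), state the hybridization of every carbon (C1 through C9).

C1: 3 σ bonds, plus one π bond; 3 regions of electron density → sp2.
C2 — 3 σ bonds, plus one π bond. Steric number 3, so sp2.
C3 has 4 σ bonds: steric number 4 → sp3.
C4 has 4 σ bonds: steric number 4 → sp3.
C5 carries 4 σ bonds, giving a steric number of 4, so it is sp3.
C6 carries 3 σ bonds, plus one π bond, giving a steric number of 3, so it is sp2.
C7 has 3 σ bonds, plus one π bond: steric number 3 → sp2.
C8 is sp3: 4 σ bonds, 4 electron-density regions.
C9 has 4 σ bonds: steric number 4 → sp3.

C1 sp2, C2 sp2, C3 sp3, C4 sp3, C5 sp3, C6 sp2, C7 sp2, C8 sp3, C9 sp3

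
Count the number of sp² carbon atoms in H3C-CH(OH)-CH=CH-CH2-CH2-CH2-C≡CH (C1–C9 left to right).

C1: sp3
C2: sp3
C3: sp2 ✓
C4: sp2 ✓
C5: sp3
C6: sp3
C7: sp3
C8: sp
C9: sp
C3, C4 → 2 sp2 carbons.

2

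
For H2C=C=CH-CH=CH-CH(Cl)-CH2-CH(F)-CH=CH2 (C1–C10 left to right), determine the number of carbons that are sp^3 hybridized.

C1: sp2
C2: sp
C3: sp2
C4: sp2
C5: sp2
C6: sp3 ✓
C7: sp3 ✓
C8: sp3 ✓
C9: sp2
C10: sp2
C6, C7, C8 → 3 sp3 carbons.

3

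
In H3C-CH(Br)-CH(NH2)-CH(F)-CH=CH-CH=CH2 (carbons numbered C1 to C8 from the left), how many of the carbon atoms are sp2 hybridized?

4

C1: sp3
C2: sp3
C3: sp3
C4: sp3
C5: sp2 ✓
C6: sp2 ✓
C7: sp2 ✓
C8: sp2 ✓
C5, C6, C7, C8 → 4 sp2 carbons.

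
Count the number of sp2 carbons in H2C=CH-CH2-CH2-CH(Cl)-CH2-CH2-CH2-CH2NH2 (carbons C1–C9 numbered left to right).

C1: sp2 ✓
C2: sp2 ✓
C3: sp3
C4: sp3
C5: sp3
C6: sp3
C7: sp3
C8: sp3
C9: sp3
C1, C2 → 2 sp2 carbons.

2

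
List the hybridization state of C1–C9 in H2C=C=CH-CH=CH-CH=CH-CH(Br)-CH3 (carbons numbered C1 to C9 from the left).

C1 sp2, C2 sp, C3 sp2, C4 sp2, C5 sp2, C6 sp2, C7 sp2, C8 sp3, C9 sp3

C1 carries 3 σ bonds, plus one π bond, giving a steric number of 3, so it is sp2.
C2 has 2 σ bonds, plus two π bonds: steric number 2 → sp.
C3: 3 σ bonds, plus one π bond — 3 electron domains, sp2.
C4: 3 σ bonds, plus one π bond — 3 electron domains, sp2.
C5: 3 σ bonds, plus one π bond — 3 electron domains, sp2.
C6: 3 σ bonds, plus one π bond — 3 electron domains, sp2.
C7 — 3 σ bonds, plus one π bond. Steric number 3, so sp2.
C8 — 4 σ bonds. Steric number 4, so sp3.
C9: 4 σ bonds — 4 electron domains, sp3.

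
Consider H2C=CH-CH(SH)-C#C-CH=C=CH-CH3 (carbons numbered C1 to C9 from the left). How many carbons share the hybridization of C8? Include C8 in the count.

C8 is sp2 (one π bond).
C1: sp2 ✓
C2: sp2 ✓
C3: sp3
C4: sp
C5: sp
C6: sp2 ✓
C7: sp
C8: sp2 ✓
C9: sp3
4 carbons are sp2.

4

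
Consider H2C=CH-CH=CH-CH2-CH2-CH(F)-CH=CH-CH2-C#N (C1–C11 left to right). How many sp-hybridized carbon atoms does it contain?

1

C1: sp2
C2: sp2
C3: sp2
C4: sp2
C5: sp3
C6: sp3
C7: sp3
C8: sp2
C9: sp2
C10: sp3
C11: sp ✓
C11 → 1 sp carbon.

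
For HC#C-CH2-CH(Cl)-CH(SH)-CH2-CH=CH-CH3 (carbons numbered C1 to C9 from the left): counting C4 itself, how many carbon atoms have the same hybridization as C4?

5

C4 is sp3 (only σ bonds).
C1: sp
C2: sp
C3: sp3 ✓
C4: sp3 ✓
C5: sp3 ✓
C6: sp3 ✓
C7: sp2
C8: sp2
C9: sp3 ✓
5 carbons are sp3.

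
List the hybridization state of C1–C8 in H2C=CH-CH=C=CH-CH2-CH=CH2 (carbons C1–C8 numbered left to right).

C1 sp2, C2 sp2, C3 sp2, C4 sp, C5 sp2, C6 sp3, C7 sp2, C8 sp2

C1: 3 σ bonds, plus one π bond; 3 regions of electron density → sp2.
C2 has 3 σ bonds, plus one π bond: steric number 3 → sp2.
C3: 3 σ bonds, plus one π bond — 3 electron domains, sp2.
C4 (2 σ bonds, plus two π bonds) has steric number 2: sp.
C5: 3 σ bonds, plus one π bond; 3 regions of electron density → sp2.
C6 (4 σ bonds) has steric number 4: sp3.
C7 (3 σ bonds, plus one π bond) has steric number 3: sp2.
C8 — 3 σ bonds, plus one π bond. Steric number 3, so sp2.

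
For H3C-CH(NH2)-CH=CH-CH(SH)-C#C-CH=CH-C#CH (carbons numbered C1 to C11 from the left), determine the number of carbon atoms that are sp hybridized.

C1: sp3
C2: sp3
C3: sp2
C4: sp2
C5: sp3
C6: sp ✓
C7: sp ✓
C8: sp2
C9: sp2
C10: sp ✓
C11: sp ✓
C6, C7, C10, C11 → 4 sp carbons.

4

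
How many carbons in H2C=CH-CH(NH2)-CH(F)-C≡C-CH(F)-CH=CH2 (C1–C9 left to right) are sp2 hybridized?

4

C1: sp2 ✓
C2: sp2 ✓
C3: sp3
C4: sp3
C5: sp
C6: sp
C7: sp3
C8: sp2 ✓
C9: sp2 ✓
C1, C2, C8, C9 → 4 sp2 carbons.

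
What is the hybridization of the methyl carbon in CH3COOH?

The methyl carbon: 4 σ bonds — 4 electron domains, sp3.

sp^3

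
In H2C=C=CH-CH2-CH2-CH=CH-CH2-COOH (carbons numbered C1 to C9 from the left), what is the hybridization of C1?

C1: 3 σ bonds, plus one π bond; 3 regions of electron density → sp2.

sp2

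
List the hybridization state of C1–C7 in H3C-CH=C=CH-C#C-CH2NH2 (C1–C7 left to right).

C1 (4 σ bonds) has steric number 4: sp3.
C2: 3 σ bonds, plus one π bond; 3 regions of electron density → sp2.
C3 has 2 σ bonds, plus two π bonds: steric number 2 → sp.
C4 — 3 σ bonds, plus one π bond. Steric number 3, so sp2.
C5: 2 σ bonds, plus two π bonds — 2 electron domains, sp.
C6 — 2 σ bonds, plus two π bonds. Steric number 2, so sp.
C7 is sp3: 4 σ bonds, 4 electron-density regions.

C1 sp3, C2 sp2, C3 sp, C4 sp2, C5 sp, C6 sp, C7 sp3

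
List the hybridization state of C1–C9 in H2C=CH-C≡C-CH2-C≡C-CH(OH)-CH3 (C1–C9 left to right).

C1 — 3 σ bonds, plus one π bond. Steric number 3, so sp2.
C2 (3 σ bonds, plus one π bond) has steric number 3: sp2.
C3 is sp: 2 σ bonds, plus two π bonds, 2 electron-density regions.
C4 has 2 σ bonds, plus two π bonds: steric number 2 → sp.
C5 carries 4 σ bonds, giving a steric number of 4, so it is sp3.
C6: 2 σ bonds, plus two π bonds; 2 regions of electron density → sp.
C7 — 2 σ bonds, plus two π bonds. Steric number 2, so sp.
C8 — 4 σ bonds. Steric number 4, so sp3.
C9: 4 σ bonds; 4 regions of electron density → sp3.

C1 sp2, C2 sp2, C3 sp, C4 sp, C5 sp3, C6 sp, C7 sp, C8 sp3, C9 sp3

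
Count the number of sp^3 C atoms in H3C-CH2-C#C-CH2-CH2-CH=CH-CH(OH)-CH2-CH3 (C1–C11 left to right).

7

C1: sp3 ✓
C2: sp3 ✓
C3: sp
C4: sp
C5: sp3 ✓
C6: sp3 ✓
C7: sp2
C8: sp2
C9: sp3 ✓
C10: sp3 ✓
C11: sp3 ✓
C1, C2, C5, C6, C9, C10, C11 → 7 sp3 carbons.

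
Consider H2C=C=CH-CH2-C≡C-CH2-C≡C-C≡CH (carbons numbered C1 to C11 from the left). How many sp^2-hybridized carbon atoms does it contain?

2

C1: sp2 ✓
C2: sp
C3: sp2 ✓
C4: sp3
C5: sp
C6: sp
C7: sp3
C8: sp
C9: sp
C10: sp
C11: sp
C1, C3 → 2 sp2 carbons.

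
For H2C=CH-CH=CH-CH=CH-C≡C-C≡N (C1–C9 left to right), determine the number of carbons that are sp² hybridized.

C1: sp2 ✓
C2: sp2 ✓
C3: sp2 ✓
C4: sp2 ✓
C5: sp2 ✓
C6: sp2 ✓
C7: sp
C8: sp
C9: sp
C1, C2, C3, C4, C5, C6 → 6 sp2 carbons.

6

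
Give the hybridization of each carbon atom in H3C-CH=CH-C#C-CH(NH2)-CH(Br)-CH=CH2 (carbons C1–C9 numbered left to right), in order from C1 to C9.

C1 sp3, C2 sp2, C3 sp2, C4 sp, C5 sp, C6 sp3, C7 sp3, C8 sp2, C9 sp2

C1: 4 σ bonds; 4 regions of electron density → sp3.
C2 — 3 σ bonds, plus one π bond. Steric number 3, so sp2.
C3 is sp2: 3 σ bonds, plus one π bond, 3 electron-density regions.
C4: 2 σ bonds, plus two π bonds — 2 electron domains, sp.
C5 — 2 σ bonds, plus two π bonds. Steric number 2, so sp.
C6 is sp3: 4 σ bonds, 4 electron-density regions.
C7: 4 σ bonds — 4 electron domains, sp3.
C8 has 3 σ bonds, plus one π bond: steric number 3 → sp2.
C9 (3 σ bonds, plus one π bond) has steric number 3: sp2.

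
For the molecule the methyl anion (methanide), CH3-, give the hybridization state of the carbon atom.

sp3

Three σ bonds + one lone pair = steric number 4 → sp3, pyramidal.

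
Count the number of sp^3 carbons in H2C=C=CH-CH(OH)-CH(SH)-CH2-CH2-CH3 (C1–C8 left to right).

C1: sp2
C2: sp
C3: sp2
C4: sp3 ✓
C5: sp3 ✓
C6: sp3 ✓
C7: sp3 ✓
C8: sp3 ✓
C4, C5, C6, C7, C8 → 5 sp3 carbons.

5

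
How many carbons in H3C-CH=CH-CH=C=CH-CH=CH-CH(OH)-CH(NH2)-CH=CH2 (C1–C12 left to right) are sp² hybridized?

8

C1: sp3
C2: sp2 ✓
C3: sp2 ✓
C4: sp2 ✓
C5: sp
C6: sp2 ✓
C7: sp2 ✓
C8: sp2 ✓
C9: sp3
C10: sp3
C11: sp2 ✓
C12: sp2 ✓
C2, C3, C4, C6, C7, C8, C11, C12 → 8 sp2 carbons.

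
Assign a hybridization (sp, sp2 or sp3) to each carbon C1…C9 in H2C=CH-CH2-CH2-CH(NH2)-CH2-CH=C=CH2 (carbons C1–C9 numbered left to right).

C1 sp2, C2 sp2, C3 sp3, C4 sp3, C5 sp3, C6 sp3, C7 sp2, C8 sp, C9 sp2

C1: 3 σ bonds, plus one π bond; 3 regions of electron density → sp2.
C2 is sp2: 3 σ bonds, plus one π bond, 3 electron-density regions.
C3 (4 σ bonds) has steric number 4: sp3.
C4 carries 4 σ bonds, giving a steric number of 4, so it is sp3.
C5 has 4 σ bonds: steric number 4 → sp3.
C6: 4 σ bonds; 4 regions of electron density → sp3.
C7 (3 σ bonds, plus one π bond) has steric number 3: sp2.
C8 has 2 σ bonds, plus two π bonds: steric number 2 → sp.
C9 (3 σ bonds, plus one π bond) has steric number 3: sp2.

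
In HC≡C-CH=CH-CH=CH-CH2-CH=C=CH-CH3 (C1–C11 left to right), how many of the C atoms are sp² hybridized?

C1: sp
C2: sp
C3: sp2 ✓
C4: sp2 ✓
C5: sp2 ✓
C6: sp2 ✓
C7: sp3
C8: sp2 ✓
C9: sp
C10: sp2 ✓
C11: sp3
C3, C4, C5, C6, C8, C10 → 6 sp2 carbons.

6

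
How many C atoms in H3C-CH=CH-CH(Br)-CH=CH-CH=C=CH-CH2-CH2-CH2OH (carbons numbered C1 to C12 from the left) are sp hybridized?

C1: sp3
C2: sp2
C3: sp2
C4: sp3
C5: sp2
C6: sp2
C7: sp2
C8: sp ✓
C9: sp2
C10: sp3
C11: sp3
C12: sp3
C8 → 1 sp carbon.

1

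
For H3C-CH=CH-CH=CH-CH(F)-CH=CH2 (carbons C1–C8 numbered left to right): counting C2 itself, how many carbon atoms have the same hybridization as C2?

C2 is sp2 (one π bond).
C1: sp3
C2: sp2 ✓
C3: sp2 ✓
C4: sp2 ✓
C5: sp2 ✓
C6: sp3
C7: sp2 ✓
C8: sp2 ✓
6 carbons are sp2.

6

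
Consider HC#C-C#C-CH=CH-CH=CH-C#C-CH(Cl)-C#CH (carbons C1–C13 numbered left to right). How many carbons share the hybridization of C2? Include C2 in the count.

C2 is sp (two π bonds).
C1: sp ✓
C2: sp ✓
C3: sp ✓
C4: sp ✓
C5: sp2
C6: sp2
C7: sp2
C8: sp2
C9: sp ✓
C10: sp ✓
C11: sp3
C12: sp ✓
C13: sp ✓
8 carbons are sp.

8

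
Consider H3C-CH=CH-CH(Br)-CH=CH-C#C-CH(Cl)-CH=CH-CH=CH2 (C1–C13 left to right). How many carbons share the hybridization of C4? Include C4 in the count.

3

C4 is sp3 (only σ bonds).
C1: sp3 ✓
C2: sp2
C3: sp2
C4: sp3 ✓
C5: sp2
C6: sp2
C7: sp
C8: sp
C9: sp3 ✓
C10: sp2
C11: sp2
C12: sp2
C13: sp2
3 carbons are sp3.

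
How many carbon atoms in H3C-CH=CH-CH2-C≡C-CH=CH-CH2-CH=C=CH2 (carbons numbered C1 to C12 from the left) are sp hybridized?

3

C1: sp3
C2: sp2
C3: sp2
C4: sp3
C5: sp ✓
C6: sp ✓
C7: sp2
C8: sp2
C9: sp3
C10: sp2
C11: sp ✓
C12: sp2
C5, C6, C11 → 3 sp carbons.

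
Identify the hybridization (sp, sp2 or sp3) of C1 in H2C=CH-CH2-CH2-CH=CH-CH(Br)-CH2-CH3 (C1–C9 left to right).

sp^2

C1: 3 σ bonds, plus one π bond — 3 electron domains, sp2.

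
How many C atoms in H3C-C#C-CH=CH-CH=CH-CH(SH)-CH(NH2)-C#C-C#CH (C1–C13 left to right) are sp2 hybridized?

4

C1: sp3
C2: sp
C3: sp
C4: sp2 ✓
C5: sp2 ✓
C6: sp2 ✓
C7: sp2 ✓
C8: sp3
C9: sp3
C10: sp
C11: sp
C12: sp
C13: sp
C4, C5, C6, C7 → 4 sp2 carbons.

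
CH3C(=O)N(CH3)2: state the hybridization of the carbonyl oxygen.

sp^2

The carbonyl oxygen carries 1 σ bond and 2 lone pairs, plus one π bond, giving a steric number of 3, so it is sp2.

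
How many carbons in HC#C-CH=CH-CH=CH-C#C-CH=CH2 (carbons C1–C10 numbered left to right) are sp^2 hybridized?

6

C1: sp
C2: sp
C3: sp2 ✓
C4: sp2 ✓
C5: sp2 ✓
C6: sp2 ✓
C7: sp
C8: sp
C9: sp2 ✓
C10: sp2 ✓
C3, C4, C5, C6, C9, C10 → 6 sp2 carbons.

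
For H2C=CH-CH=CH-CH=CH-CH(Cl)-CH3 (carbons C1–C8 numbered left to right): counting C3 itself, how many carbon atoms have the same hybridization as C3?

6

C3 is sp2 (one π bond).
C1: sp2 ✓
C2: sp2 ✓
C3: sp2 ✓
C4: sp2 ✓
C5: sp2 ✓
C6: sp2 ✓
C7: sp3
C8: sp3
6 carbons are sp2.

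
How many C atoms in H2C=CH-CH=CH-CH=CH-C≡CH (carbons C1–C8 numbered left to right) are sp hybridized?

2

C1: sp2
C2: sp2
C3: sp2
C4: sp2
C5: sp2
C6: sp2
C7: sp ✓
C8: sp ✓
C7, C8 → 2 sp carbons.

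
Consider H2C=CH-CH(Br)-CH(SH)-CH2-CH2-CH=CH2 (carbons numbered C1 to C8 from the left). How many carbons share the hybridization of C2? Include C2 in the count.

C2 is sp2 (one π bond).
C1: sp2 ✓
C2: sp2 ✓
C3: sp3
C4: sp3
C5: sp3
C6: sp3
C7: sp2 ✓
C8: sp2 ✓
4 carbons are sp2.

4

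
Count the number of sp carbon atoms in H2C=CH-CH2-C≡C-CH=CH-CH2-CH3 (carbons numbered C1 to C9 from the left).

2

C1: sp2
C2: sp2
C3: sp3
C4: sp ✓
C5: sp ✓
C6: sp2
C7: sp2
C8: sp3
C9: sp3
C4, C5 → 2 sp carbons.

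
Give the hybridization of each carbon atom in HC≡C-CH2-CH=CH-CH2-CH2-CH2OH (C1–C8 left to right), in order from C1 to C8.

C1 sp, C2 sp, C3 sp3, C4 sp2, C5 sp2, C6 sp3, C7 sp3, C8 sp3

C1 (2 σ bonds, plus two π bonds) has steric number 2: sp.
C2: 2 σ bonds, plus two π bonds; 2 regions of electron density → sp.
C3 is sp3: 4 σ bonds, 4 electron-density regions.
C4 has 3 σ bonds, plus one π bond: steric number 3 → sp2.
C5 — 3 σ bonds, plus one π bond. Steric number 3, so sp2.
C6 — 4 σ bonds. Steric number 4, so sp3.
C7: 4 σ bonds; 4 regions of electron density → sp3.
C8 — 4 σ bonds. Steric number 4, so sp3.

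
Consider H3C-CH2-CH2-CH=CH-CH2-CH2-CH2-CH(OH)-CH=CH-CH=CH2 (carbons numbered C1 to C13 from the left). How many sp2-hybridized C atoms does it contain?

6

C1: sp3
C2: sp3
C3: sp3
C4: sp2 ✓
C5: sp2 ✓
C6: sp3
C7: sp3
C8: sp3
C9: sp3
C10: sp2 ✓
C11: sp2 ✓
C12: sp2 ✓
C13: sp2 ✓
C4, C5, C10, C11, C12, C13 → 6 sp2 carbons.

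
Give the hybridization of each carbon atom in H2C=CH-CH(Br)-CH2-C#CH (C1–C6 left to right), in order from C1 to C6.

C1 has 3 σ bonds, plus one π bond: steric number 3 → sp2.
C2: 3 σ bonds, plus one π bond; 3 regions of electron density → sp2.
C3 carries 4 σ bonds, giving a steric number of 4, so it is sp3.
C4 is sp3: 4 σ bonds, 4 electron-density regions.
C5 — 2 σ bonds, plus two π bonds. Steric number 2, so sp.
C6 is sp: 2 σ bonds, plus two π bonds, 2 electron-density regions.

C1 sp2, C2 sp2, C3 sp3, C4 sp3, C5 sp, C6 sp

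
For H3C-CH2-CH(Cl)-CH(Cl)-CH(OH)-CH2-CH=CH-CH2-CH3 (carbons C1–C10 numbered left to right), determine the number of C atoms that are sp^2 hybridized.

C1: sp3
C2: sp3
C3: sp3
C4: sp3
C5: sp3
C6: sp3
C7: sp2 ✓
C8: sp2 ✓
C9: sp3
C10: sp3
C7, C8 → 2 sp2 carbons.

2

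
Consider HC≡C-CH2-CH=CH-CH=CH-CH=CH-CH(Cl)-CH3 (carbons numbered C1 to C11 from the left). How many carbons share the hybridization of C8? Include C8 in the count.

C8 is sp2 (one π bond).
C1: sp
C2: sp
C3: sp3
C4: sp2 ✓
C5: sp2 ✓
C6: sp2 ✓
C7: sp2 ✓
C8: sp2 ✓
C9: sp2 ✓
C10: sp3
C11: sp3
6 carbons are sp2.

6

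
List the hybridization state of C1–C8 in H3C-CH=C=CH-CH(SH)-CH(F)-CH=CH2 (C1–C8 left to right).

C1 (4 σ bonds) has steric number 4: sp3.
C2 has 3 σ bonds, plus one π bond: steric number 3 → sp2.
C3 (2 σ bonds, plus two π bonds) has steric number 2: sp.
C4 (3 σ bonds, plus one π bond) has steric number 3: sp2.
C5 has 4 σ bonds: steric number 4 → sp3.
C6 — 4 σ bonds. Steric number 4, so sp3.
C7: 3 σ bonds, plus one π bond — 3 electron domains, sp2.
C8: 3 σ bonds, plus one π bond; 3 regions of electron density → sp2.

C1 sp3, C2 sp2, C3 sp, C4 sp2, C5 sp3, C6 sp3, C7 sp2, C8 sp2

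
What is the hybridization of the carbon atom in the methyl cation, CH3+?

Three σ bonds to H, empty p orbital → sp2, trigonal planar.

sp^2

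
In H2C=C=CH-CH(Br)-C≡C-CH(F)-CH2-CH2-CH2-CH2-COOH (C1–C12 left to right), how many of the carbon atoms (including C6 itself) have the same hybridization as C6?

C6 is sp (two π bonds).
C1: sp2
C2: sp ✓
C3: sp2
C4: sp3
C5: sp ✓
C6: sp ✓
C7: sp3
C8: sp3
C9: sp3
C10: sp3
C11: sp3
C12: sp2
3 carbons are sp.

3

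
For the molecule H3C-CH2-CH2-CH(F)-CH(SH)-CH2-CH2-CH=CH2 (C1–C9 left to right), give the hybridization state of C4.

C4: 4 σ bonds; 4 regions of electron density → sp3.

sp³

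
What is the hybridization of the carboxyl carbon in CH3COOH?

sp²

The carboxyl carbon carries 3 σ bonds, plus one π bond, giving a steric number of 3, so it is sp2.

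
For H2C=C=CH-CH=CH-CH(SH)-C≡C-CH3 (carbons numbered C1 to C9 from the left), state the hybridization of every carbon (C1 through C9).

C1 sp2, C2 sp, C3 sp2, C4 sp2, C5 sp2, C6 sp3, C7 sp, C8 sp, C9 sp3

C1 is sp2: 3 σ bonds, plus one π bond, 3 electron-density regions.
C2 is sp: 2 σ bonds, plus two π bonds, 2 electron-density regions.
C3: 3 σ bonds, plus one π bond; 3 regions of electron density → sp2.
C4 — 3 σ bonds, plus one π bond. Steric number 3, so sp2.
C5 has 3 σ bonds, plus one π bond: steric number 3 → sp2.
C6 has 4 σ bonds: steric number 4 → sp3.
C7 carries 2 σ bonds, plus two π bonds, giving a steric number of 2, so it is sp.
C8 carries 2 σ bonds, plus two π bonds, giving a steric number of 2, so it is sp.
C9: 4 σ bonds; 4 regions of electron density → sp3.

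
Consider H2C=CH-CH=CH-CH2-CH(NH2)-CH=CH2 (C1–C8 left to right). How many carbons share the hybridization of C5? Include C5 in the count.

2

C5 is sp3 (only σ bonds).
C1: sp2
C2: sp2
C3: sp2
C4: sp2
C5: sp3 ✓
C6: sp3 ✓
C7: sp2
C8: sp2
2 carbons are sp3.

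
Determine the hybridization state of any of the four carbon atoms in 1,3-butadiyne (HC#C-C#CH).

Every carbon is part of a C≡C triple bond: two σ regions → sp.

sp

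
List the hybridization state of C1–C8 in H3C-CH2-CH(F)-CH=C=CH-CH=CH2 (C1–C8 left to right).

C1 sp3, C2 sp3, C3 sp3, C4 sp2, C5 sp, C6 sp2, C7 sp2, C8 sp2

C1: 4 σ bonds — 4 electron domains, sp3.
C2 (4 σ bonds) has steric number 4: sp3.
C3 is sp3: 4 σ bonds, 4 electron-density regions.
C4 is sp2: 3 σ bonds, plus one π bond, 3 electron-density regions.
C5 — 2 σ bonds, plus two π bonds. Steric number 2, so sp.
C6 — 3 σ bonds, plus one π bond. Steric number 3, so sp2.
C7 has 3 σ bonds, plus one π bond: steric number 3 → sp2.
C8 — 3 σ bonds, plus one π bond. Steric number 3, so sp2.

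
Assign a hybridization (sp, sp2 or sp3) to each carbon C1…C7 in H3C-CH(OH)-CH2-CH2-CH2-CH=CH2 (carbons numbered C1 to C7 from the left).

C1 sp3, C2 sp3, C3 sp3, C4 sp3, C5 sp3, C6 sp2, C7 sp2

C1 carries 4 σ bonds, giving a steric number of 4, so it is sp3.
C2 (4 σ bonds) has steric number 4: sp3.
C3: 4 σ bonds — 4 electron domains, sp3.
C4: 4 σ bonds; 4 regions of electron density → sp3.
C5 (4 σ bonds) has steric number 4: sp3.
C6 — 3 σ bonds, plus one π bond. Steric number 3, so sp2.
C7 has 3 σ bonds, plus one π bond: steric number 3 → sp2.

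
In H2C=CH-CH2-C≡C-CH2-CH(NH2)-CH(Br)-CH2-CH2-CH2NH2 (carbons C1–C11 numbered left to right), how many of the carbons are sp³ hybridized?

C1: sp2
C2: sp2
C3: sp3 ✓
C4: sp
C5: sp
C6: sp3 ✓
C7: sp3 ✓
C8: sp3 ✓
C9: sp3 ✓
C10: sp3 ✓
C11: sp3 ✓
C3, C6, C7, C8, C9, C10, C11 → 7 sp3 carbons.

7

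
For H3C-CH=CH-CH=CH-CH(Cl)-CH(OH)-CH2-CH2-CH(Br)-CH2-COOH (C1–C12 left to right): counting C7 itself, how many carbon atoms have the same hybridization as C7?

7

C7 is sp3 (only σ bonds).
C1: sp3 ✓
C2: sp2
C3: sp2
C4: sp2
C5: sp2
C6: sp3 ✓
C7: sp3 ✓
C8: sp3 ✓
C9: sp3 ✓
C10: sp3 ✓
C11: sp3 ✓
C12: sp2
7 carbons are sp3.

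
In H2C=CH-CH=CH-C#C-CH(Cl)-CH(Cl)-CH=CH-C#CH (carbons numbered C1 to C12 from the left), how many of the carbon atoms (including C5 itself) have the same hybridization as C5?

C5 is sp (two π bonds).
C1: sp2
C2: sp2
C3: sp2
C4: sp2
C5: sp ✓
C6: sp ✓
C7: sp3
C8: sp3
C9: sp2
C10: sp2
C11: sp ✓
C12: sp ✓
4 carbons are sp.

4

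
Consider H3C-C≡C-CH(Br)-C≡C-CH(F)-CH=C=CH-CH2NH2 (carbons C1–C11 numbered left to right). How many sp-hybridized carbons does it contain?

5

C1: sp3
C2: sp ✓
C3: sp ✓
C4: sp3
C5: sp ✓
C6: sp ✓
C7: sp3
C8: sp2
C9: sp ✓
C10: sp2
C11: sp3
C2, C3, C5, C6, C9 → 5 sp carbons.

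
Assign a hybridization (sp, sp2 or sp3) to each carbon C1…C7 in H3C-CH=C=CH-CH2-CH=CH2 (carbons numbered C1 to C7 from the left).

C1 sp3, C2 sp2, C3 sp, C4 sp2, C5 sp3, C6 sp2, C7 sp2

C1 carries 4 σ bonds, giving a steric number of 4, so it is sp3.
C2: 3 σ bonds, plus one π bond; 3 regions of electron density → sp2.
C3 (2 σ bonds, plus two π bonds) has steric number 2: sp.
C4 has 3 σ bonds, plus one π bond: steric number 3 → sp2.
C5 — 4 σ bonds. Steric number 4, so sp3.
C6 has 3 σ bonds, plus one π bond: steric number 3 → sp2.
C7 has 3 σ bonds, plus one π bond: steric number 3 → sp2.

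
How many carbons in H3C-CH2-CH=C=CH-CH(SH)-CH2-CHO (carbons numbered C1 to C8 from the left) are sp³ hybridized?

4

C1: sp3 ✓
C2: sp3 ✓
C3: sp2
C4: sp
C5: sp2
C6: sp3 ✓
C7: sp3 ✓
C8: sp2
C1, C2, C6, C7 → 4 sp3 carbons.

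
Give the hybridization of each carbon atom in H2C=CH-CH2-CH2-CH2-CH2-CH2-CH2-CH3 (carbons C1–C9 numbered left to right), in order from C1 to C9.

C1 sp2, C2 sp2, C3 sp3, C4 sp3, C5 sp3, C6 sp3, C7 sp3, C8 sp3, C9 sp3

C1: 3 σ bonds, plus one π bond — 3 electron domains, sp2.
C2 (3 σ bonds, plus one π bond) has steric number 3: sp2.
C3 (4 σ bonds) has steric number 4: sp3.
C4 — 4 σ bonds. Steric number 4, so sp3.
C5 (4 σ bonds) has steric number 4: sp3.
C6 carries 4 σ bonds, giving a steric number of 4, so it is sp3.
C7 (4 σ bonds) has steric number 4: sp3.
C8 (4 σ bonds) has steric number 4: sp3.
C9 carries 4 σ bonds, giving a steric number of 4, so it is sp3.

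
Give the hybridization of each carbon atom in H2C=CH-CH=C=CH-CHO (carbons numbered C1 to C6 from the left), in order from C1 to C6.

C1 sp2, C2 sp2, C3 sp2, C4 sp, C5 sp2, C6 sp2

C1 (3 σ bonds, plus one π bond) has steric number 3: sp2.
C2 — 3 σ bonds, plus one π bond. Steric number 3, so sp2.
C3: 3 σ bonds, plus one π bond; 3 regions of electron density → sp2.
C4 (2 σ bonds, plus two π bonds) has steric number 2: sp.
C5: 3 σ bonds, plus one π bond — 3 electron domains, sp2.
C6 carries 3 σ bonds, plus one π bond, giving a steric number of 3, so it is sp2.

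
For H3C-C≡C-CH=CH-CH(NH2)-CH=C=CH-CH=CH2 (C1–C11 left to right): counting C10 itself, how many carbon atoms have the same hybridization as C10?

C10 is sp2 (one π bond).
C1: sp3
C2: sp
C3: sp
C4: sp2 ✓
C5: sp2 ✓
C6: sp3
C7: sp2 ✓
C8: sp
C9: sp2 ✓
C10: sp2 ✓
C11: sp2 ✓
6 carbons are sp2.

6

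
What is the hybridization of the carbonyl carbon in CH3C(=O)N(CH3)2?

The carbonyl carbon (3 σ bonds, plus one π bond) has steric number 3: sp2.

sp2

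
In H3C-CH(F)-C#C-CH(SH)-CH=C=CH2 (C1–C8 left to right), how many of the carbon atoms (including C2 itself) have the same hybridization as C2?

3

C2 is sp3 (only σ bonds).
C1: sp3 ✓
C2: sp3 ✓
C3: sp
C4: sp
C5: sp3 ✓
C6: sp2
C7: sp
C8: sp2
3 carbons are sp3.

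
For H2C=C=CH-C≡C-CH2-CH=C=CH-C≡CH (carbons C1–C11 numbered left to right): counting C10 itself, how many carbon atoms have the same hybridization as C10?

6

C10 is sp (two π bonds).
C1: sp2
C2: sp ✓
C3: sp2
C4: sp ✓
C5: sp ✓
C6: sp3
C7: sp2
C8: sp ✓
C9: sp2
C10: sp ✓
C11: sp ✓
6 carbons are sp.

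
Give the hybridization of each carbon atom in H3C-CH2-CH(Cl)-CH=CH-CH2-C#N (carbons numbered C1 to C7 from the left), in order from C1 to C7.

C1 sp3, C2 sp3, C3 sp3, C4 sp2, C5 sp2, C6 sp3, C7 sp

C1 carries 4 σ bonds, giving a steric number of 4, so it is sp3.
C2: 4 σ bonds; 4 regions of electron density → sp3.
C3: 4 σ bonds — 4 electron domains, sp3.
C4 (3 σ bonds, plus one π bond) has steric number 3: sp2.
C5: 3 σ bonds, plus one π bond; 3 regions of electron density → sp2.
C6 — 4 σ bonds. Steric number 4, so sp3.
C7 is sp: 2 σ bonds, plus two π bonds, 2 electron-density regions.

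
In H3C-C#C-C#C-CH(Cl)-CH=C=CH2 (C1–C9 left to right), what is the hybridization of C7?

C7 carries 3 σ bonds, plus one π bond, giving a steric number of 3, so it is sp2.

sp^2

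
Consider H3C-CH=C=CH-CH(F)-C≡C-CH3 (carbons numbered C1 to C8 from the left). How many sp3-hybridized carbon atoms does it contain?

C1: sp3 ✓
C2: sp2
C3: sp
C4: sp2
C5: sp3 ✓
C6: sp
C7: sp
C8: sp3 ✓
C1, C5, C8 → 3 sp3 carbons.

3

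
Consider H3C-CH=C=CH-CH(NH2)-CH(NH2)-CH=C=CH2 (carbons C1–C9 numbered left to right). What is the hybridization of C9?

C9 — 3 σ bonds, plus one π bond. Steric number 3, so sp2.

sp^2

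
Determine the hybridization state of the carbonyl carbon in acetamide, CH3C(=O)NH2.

sp^2

The carbonyl carbon: 3 σ bonds, plus one π bond — 3 electron domains, sp2.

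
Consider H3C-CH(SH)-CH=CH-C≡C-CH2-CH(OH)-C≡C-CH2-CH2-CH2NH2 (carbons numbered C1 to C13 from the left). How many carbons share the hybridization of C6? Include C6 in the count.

4

C6 is sp (two π bonds).
C1: sp3
C2: sp3
C3: sp2
C4: sp2
C5: sp ✓
C6: sp ✓
C7: sp3
C8: sp3
C9: sp ✓
C10: sp ✓
C11: sp3
C12: sp3
C13: sp3
4 carbons are sp.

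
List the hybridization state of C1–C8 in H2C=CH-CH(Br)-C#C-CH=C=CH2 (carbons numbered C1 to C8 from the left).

C1 — 3 σ bonds, plus one π bond. Steric number 3, so sp2.
C2 (3 σ bonds, plus one π bond) has steric number 3: sp2.
C3: 4 σ bonds; 4 regions of electron density → sp3.
C4 is sp: 2 σ bonds, plus two π bonds, 2 electron-density regions.
C5 carries 2 σ bonds, plus two π bonds, giving a steric number of 2, so it is sp.
C6 — 3 σ bonds, plus one π bond. Steric number 3, so sp2.
C7 has 2 σ bonds, plus two π bonds: steric number 2 → sp.
C8 carries 3 σ bonds, plus one π bond, giving a steric number of 3, so it is sp2.

C1 sp2, C2 sp2, C3 sp3, C4 sp, C5 sp, C6 sp2, C7 sp, C8 sp2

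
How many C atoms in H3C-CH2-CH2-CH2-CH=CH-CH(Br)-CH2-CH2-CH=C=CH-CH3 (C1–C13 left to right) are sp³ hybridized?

C1: sp3 ✓
C2: sp3 ✓
C3: sp3 ✓
C4: sp3 ✓
C5: sp2
C6: sp2
C7: sp3 ✓
C8: sp3 ✓
C9: sp3 ✓
C10: sp2
C11: sp
C12: sp2
C13: sp3 ✓
C1, C2, C3, C4, C7, C8, C9, C13 → 8 sp3 carbons.

8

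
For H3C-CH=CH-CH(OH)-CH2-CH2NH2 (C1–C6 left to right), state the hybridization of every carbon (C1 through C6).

C1 has 4 σ bonds: steric number 4 → sp3.
C2 is sp2: 3 σ bonds, plus one π bond, 3 electron-density regions.
C3: 3 σ bonds, plus one π bond — 3 electron domains, sp2.
C4: 4 σ bonds; 4 regions of electron density → sp3.
C5: 4 σ bonds; 4 regions of electron density → sp3.
C6 carries 4 σ bonds, giving a steric number of 4, so it is sp3.

C1 sp3, C2 sp2, C3 sp2, C4 sp3, C5 sp3, C6 sp3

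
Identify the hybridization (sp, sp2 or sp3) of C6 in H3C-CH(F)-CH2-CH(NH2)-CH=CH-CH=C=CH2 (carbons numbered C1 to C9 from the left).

sp2

C6 is sp2: 3 σ bonds, plus one π bond, 3 electron-density regions.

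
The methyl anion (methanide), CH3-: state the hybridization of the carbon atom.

Three σ bonds + one lone pair = steric number 4 → sp3, pyramidal.

sp³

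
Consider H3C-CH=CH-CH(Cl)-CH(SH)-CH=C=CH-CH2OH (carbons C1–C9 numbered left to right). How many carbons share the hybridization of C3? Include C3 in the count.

4

C3 is sp2 (one π bond).
C1: sp3
C2: sp2 ✓
C3: sp2 ✓
C4: sp3
C5: sp3
C6: sp2 ✓
C7: sp
C8: sp2 ✓
C9: sp3
4 carbons are sp2.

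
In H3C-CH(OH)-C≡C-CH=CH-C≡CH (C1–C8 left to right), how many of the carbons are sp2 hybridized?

C1: sp3
C2: sp3
C3: sp
C4: sp
C5: sp2 ✓
C6: sp2 ✓
C7: sp
C8: sp
C5, C6 → 2 sp2 carbons.

2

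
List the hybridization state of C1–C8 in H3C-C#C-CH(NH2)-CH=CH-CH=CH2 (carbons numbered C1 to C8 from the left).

C1 sp3, C2 sp, C3 sp, C4 sp3, C5 sp2, C6 sp2, C7 sp2, C8 sp2

C1 — 4 σ bonds. Steric number 4, so sp3.
C2 (2 σ bonds, plus two π bonds) has steric number 2: sp.
C3 carries 2 σ bonds, plus two π bonds, giving a steric number of 2, so it is sp.
C4 is sp3: 4 σ bonds, 4 electron-density regions.
C5 carries 3 σ bonds, plus one π bond, giving a steric number of 3, so it is sp2.
C6 (3 σ bonds, plus one π bond) has steric number 3: sp2.
C7 is sp2: 3 σ bonds, plus one π bond, 3 electron-density regions.
C8: 3 σ bonds, plus one π bond — 3 electron domains, sp2.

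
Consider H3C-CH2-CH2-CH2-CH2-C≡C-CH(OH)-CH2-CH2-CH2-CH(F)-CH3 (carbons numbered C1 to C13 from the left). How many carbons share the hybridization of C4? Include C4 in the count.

C4 is sp3 (only σ bonds).
C1: sp3 ✓
C2: sp3 ✓
C3: sp3 ✓
C4: sp3 ✓
C5: sp3 ✓
C6: sp
C7: sp
C8: sp3 ✓
C9: sp3 ✓
C10: sp3 ✓
C11: sp3 ✓
C12: sp3 ✓
C13: sp3 ✓
11 carbons are sp3.

11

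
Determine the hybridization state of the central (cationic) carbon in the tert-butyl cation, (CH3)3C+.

Three σ bonds and an empty p orbital; no lone pair → steric number 3 → sp2 and planar.

sp2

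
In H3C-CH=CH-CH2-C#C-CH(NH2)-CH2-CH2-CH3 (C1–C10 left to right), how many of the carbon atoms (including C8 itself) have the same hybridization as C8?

6

C8 is sp3 (only σ bonds).
C1: sp3 ✓
C2: sp2
C3: sp2
C4: sp3 ✓
C5: sp
C6: sp
C7: sp3 ✓
C8: sp3 ✓
C9: sp3 ✓
C10: sp3 ✓
6 carbons are sp3.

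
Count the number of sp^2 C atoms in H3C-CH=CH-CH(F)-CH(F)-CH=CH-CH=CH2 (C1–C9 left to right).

C1: sp3
C2: sp2 ✓
C3: sp2 ✓
C4: sp3
C5: sp3
C6: sp2 ✓
C7: sp2 ✓
C8: sp2 ✓
C9: sp2 ✓
C2, C3, C6, C7, C8, C9 → 6 sp2 carbons.

6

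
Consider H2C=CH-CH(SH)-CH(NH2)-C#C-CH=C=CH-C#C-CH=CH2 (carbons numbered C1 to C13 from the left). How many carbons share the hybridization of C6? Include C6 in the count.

5

C6 is sp (two π bonds).
C1: sp2
C2: sp2
C3: sp3
C4: sp3
C5: sp ✓
C6: sp ✓
C7: sp2
C8: sp ✓
C9: sp2
C10: sp ✓
C11: sp ✓
C12: sp2
C13: sp2
5 carbons are sp.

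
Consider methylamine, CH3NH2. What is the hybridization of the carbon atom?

sp3

The carbon atom: 4 σ bonds; 4 regions of electron density → sp3.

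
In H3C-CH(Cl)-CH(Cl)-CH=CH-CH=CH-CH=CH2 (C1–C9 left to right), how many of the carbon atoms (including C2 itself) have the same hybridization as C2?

C2 is sp3 (only σ bonds).
C1: sp3 ✓
C2: sp3 ✓
C3: sp3 ✓
C4: sp2
C5: sp2
C6: sp2
C7: sp2
C8: sp2
C9: sp2
3 carbons are sp3.

3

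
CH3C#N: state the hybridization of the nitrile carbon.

The nitrile carbon carries 2 σ bonds, plus two π bonds, giving a steric number of 2, so it is sp.

sp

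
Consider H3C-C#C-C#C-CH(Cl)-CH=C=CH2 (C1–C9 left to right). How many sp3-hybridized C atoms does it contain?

2

C1: sp3 ✓
C2: sp
C3: sp
C4: sp
C5: sp
C6: sp3 ✓
C7: sp2
C8: sp
C9: sp2
C1, C6 → 2 sp3 carbons.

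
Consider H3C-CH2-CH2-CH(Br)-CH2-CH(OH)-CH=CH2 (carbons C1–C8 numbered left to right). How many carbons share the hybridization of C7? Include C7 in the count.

2

C7 is sp2 (one π bond).
C1: sp3
C2: sp3
C3: sp3
C4: sp3
C5: sp3
C6: sp3
C7: sp2 ✓
C8: sp2 ✓
2 carbons are sp2.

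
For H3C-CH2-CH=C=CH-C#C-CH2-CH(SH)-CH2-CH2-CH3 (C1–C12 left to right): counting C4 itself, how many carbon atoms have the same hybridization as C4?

C4 is sp (two π bonds).
C1: sp3
C2: sp3
C3: sp2
C4: sp ✓
C5: sp2
C6: sp ✓
C7: sp ✓
C8: sp3
C9: sp3
C10: sp3
C11: sp3
C12: sp3
3 carbons are sp.

3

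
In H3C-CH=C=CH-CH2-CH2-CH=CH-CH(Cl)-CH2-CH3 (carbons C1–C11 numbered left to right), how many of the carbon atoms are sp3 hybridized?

6

C1: sp3 ✓
C2: sp2
C3: sp
C4: sp2
C5: sp3 ✓
C6: sp3 ✓
C7: sp2
C8: sp2
C9: sp3 ✓
C10: sp3 ✓
C11: sp3 ✓
C1, C5, C6, C9, C10, C11 → 6 sp3 carbons.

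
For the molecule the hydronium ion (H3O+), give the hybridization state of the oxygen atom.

Three σ bonds + one lone pair = steric number 4 → sp3.

sp^3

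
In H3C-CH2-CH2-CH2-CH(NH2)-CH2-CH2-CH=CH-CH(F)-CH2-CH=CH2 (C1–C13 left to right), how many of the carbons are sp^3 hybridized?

C1: sp3 ✓
C2: sp3 ✓
C3: sp3 ✓
C4: sp3 ✓
C5: sp3 ✓
C6: sp3 ✓
C7: sp3 ✓
C8: sp2
C9: sp2
C10: sp3 ✓
C11: sp3 ✓
C12: sp2
C13: sp2
C1, C2, C3, C4, C5, C6, C7, C10, C11 → 9 sp3 carbons.

9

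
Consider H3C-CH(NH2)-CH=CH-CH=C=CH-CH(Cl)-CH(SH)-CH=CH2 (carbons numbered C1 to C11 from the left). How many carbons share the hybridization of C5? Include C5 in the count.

C5 is sp2 (one π bond).
C1: sp3
C2: sp3
C3: sp2 ✓
C4: sp2 ✓
C5: sp2 ✓
C6: sp
C7: sp2 ✓
C8: sp3
C9: sp3
C10: sp2 ✓
C11: sp2 ✓
6 carbons are sp2.

6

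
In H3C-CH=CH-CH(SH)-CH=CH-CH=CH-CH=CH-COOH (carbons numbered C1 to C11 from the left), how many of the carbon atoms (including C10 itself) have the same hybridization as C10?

9

C10 is sp2 (one π bond).
C1: sp3
C2: sp2 ✓
C3: sp2 ✓
C4: sp3
C5: sp2 ✓
C6: sp2 ✓
C7: sp2 ✓
C8: sp2 ✓
C9: sp2 ✓
C10: sp2 ✓
C11: sp2 ✓
9 carbons are sp2.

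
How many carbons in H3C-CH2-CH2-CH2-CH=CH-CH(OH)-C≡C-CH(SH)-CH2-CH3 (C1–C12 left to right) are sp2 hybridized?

C1: sp3
C2: sp3
C3: sp3
C4: sp3
C5: sp2 ✓
C6: sp2 ✓
C7: sp3
C8: sp
C9: sp
C10: sp3
C11: sp3
C12: sp3
C5, C6 → 2 sp2 carbons.

2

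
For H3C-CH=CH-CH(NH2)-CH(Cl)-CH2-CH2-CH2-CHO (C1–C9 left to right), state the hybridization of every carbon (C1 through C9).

C1 sp3, C2 sp2, C3 sp2, C4 sp3, C5 sp3, C6 sp3, C7 sp3, C8 sp3, C9 sp2

C1 — 4 σ bonds. Steric number 4, so sp3.
C2: 3 σ bonds, plus one π bond; 3 regions of electron density → sp2.
C3: 3 σ bonds, plus one π bond; 3 regions of electron density → sp2.
C4: 4 σ bonds — 4 electron domains, sp3.
C5 has 4 σ bonds: steric number 4 → sp3.
C6: 4 σ bonds — 4 electron domains, sp3.
C7 is sp3: 4 σ bonds, 4 electron-density regions.
C8 is sp3: 4 σ bonds, 4 electron-density regions.
C9 — 3 σ bonds, plus one π bond. Steric number 3, so sp2.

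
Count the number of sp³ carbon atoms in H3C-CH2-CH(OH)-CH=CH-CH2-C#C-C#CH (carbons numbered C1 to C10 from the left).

4

C1: sp3 ✓
C2: sp3 ✓
C3: sp3 ✓
C4: sp2
C5: sp2
C6: sp3 ✓
C7: sp
C8: sp
C9: sp
C10: sp
C1, C2, C3, C6 → 4 sp3 carbons.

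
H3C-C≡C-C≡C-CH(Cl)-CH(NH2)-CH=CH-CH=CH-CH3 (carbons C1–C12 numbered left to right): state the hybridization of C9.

sp²

C9 (3 σ bonds, plus one π bond) has steric number 3: sp2.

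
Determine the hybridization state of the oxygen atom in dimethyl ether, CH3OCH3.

Two σ bonds + two lone pairs = steric number 4 → sp3.

sp^3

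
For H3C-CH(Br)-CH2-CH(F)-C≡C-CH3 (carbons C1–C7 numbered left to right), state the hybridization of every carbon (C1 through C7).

C1 sp3, C2 sp3, C3 sp3, C4 sp3, C5 sp, C6 sp, C7 sp3

C1 carries 4 σ bonds, giving a steric number of 4, so it is sp3.
C2 (4 σ bonds) has steric number 4: sp3.
C3: 4 σ bonds — 4 electron domains, sp3.
C4 has 4 σ bonds: steric number 4 → sp3.
C5 has 2 σ bonds, plus two π bonds: steric number 2 → sp.
C6: 2 σ bonds, plus two π bonds — 2 electron domains, sp.
C7 has 4 σ bonds: steric number 4 → sp3.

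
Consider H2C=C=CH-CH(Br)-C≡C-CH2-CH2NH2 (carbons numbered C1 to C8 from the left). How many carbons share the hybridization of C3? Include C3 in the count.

2

C3 is sp2 (one π bond).
C1: sp2 ✓
C2: sp
C3: sp2 ✓
C4: sp3
C5: sp
C6: sp
C7: sp3
C8: sp3
2 carbons are sp2.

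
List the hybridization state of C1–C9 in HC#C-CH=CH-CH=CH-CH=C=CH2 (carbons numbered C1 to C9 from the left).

C1: 2 σ bonds, plus two π bonds; 2 regions of electron density → sp.
C2 (2 σ bonds, plus two π bonds) has steric number 2: sp.
C3 carries 3 σ bonds, plus one π bond, giving a steric number of 3, so it is sp2.
C4 is sp2: 3 σ bonds, plus one π bond, 3 electron-density regions.
C5 is sp2: 3 σ bonds, plus one π bond, 3 electron-density regions.
C6 is sp2: 3 σ bonds, plus one π bond, 3 electron-density regions.
C7 (3 σ bonds, plus one π bond) has steric number 3: sp2.
C8 is sp: 2 σ bonds, plus two π bonds, 2 electron-density regions.
C9 carries 3 σ bonds, plus one π bond, giving a steric number of 3, so it is sp2.

C1 sp, C2 sp, C3 sp2, C4 sp2, C5 sp2, C6 sp2, C7 sp2, C8 sp, C9 sp2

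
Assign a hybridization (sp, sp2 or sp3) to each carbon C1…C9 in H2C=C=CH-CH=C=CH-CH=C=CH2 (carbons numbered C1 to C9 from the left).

C1 sp2, C2 sp, C3 sp2, C4 sp2, C5 sp, C6 sp2, C7 sp2, C8 sp, C9 sp2

C1: 3 σ bonds, plus one π bond — 3 electron domains, sp2.
C2: 2 σ bonds, plus two π bonds — 2 electron domains, sp.
C3 — 3 σ bonds, plus one π bond. Steric number 3, so sp2.
C4 (3 σ bonds, plus one π bond) has steric number 3: sp2.
C5 carries 2 σ bonds, plus two π bonds, giving a steric number of 2, so it is sp.
C6: 3 σ bonds, plus one π bond — 3 electron domains, sp2.
C7: 3 σ bonds, plus one π bond; 3 regions of electron density → sp2.
C8: 2 σ bonds, plus two π bonds; 2 regions of electron density → sp.
C9 carries 3 σ bonds, plus one π bond, giving a steric number of 3, so it is sp2.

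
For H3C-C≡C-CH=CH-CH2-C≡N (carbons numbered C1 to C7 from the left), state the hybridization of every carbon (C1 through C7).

C1 sp3, C2 sp, C3 sp, C4 sp2, C5 sp2, C6 sp3, C7 sp

C1 (4 σ bonds) has steric number 4: sp3.
C2: 2 σ bonds, plus two π bonds — 2 electron domains, sp.
C3: 2 σ bonds, plus two π bonds; 2 regions of electron density → sp.
C4 carries 3 σ bonds, plus one π bond, giving a steric number of 3, so it is sp2.
C5 is sp2: 3 σ bonds, plus one π bond, 3 electron-density regions.
C6 (4 σ bonds) has steric number 4: sp3.
C7: 2 σ bonds, plus two π bonds — 2 electron domains, sp.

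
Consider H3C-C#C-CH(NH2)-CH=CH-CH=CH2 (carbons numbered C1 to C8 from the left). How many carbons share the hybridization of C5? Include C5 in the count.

4

C5 is sp2 (one π bond).
C1: sp3
C2: sp
C3: sp
C4: sp3
C5: sp2 ✓
C6: sp2 ✓
C7: sp2 ✓
C8: sp2 ✓
4 carbons are sp2.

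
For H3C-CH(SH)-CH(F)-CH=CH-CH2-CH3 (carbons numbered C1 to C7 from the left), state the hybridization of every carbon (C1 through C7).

C1 (4 σ bonds) has steric number 4: sp3.
C2 has 4 σ bonds: steric number 4 → sp3.
C3: 4 σ bonds — 4 electron domains, sp3.
C4 is sp2: 3 σ bonds, plus one π bond, 3 electron-density regions.
C5 is sp2: 3 σ bonds, plus one π bond, 3 electron-density regions.
C6: 4 σ bonds; 4 regions of electron density → sp3.
C7 carries 4 σ bonds, giving a steric number of 4, so it is sp3.

C1 sp3, C2 sp3, C3 sp3, C4 sp2, C5 sp2, C6 sp3, C7 sp3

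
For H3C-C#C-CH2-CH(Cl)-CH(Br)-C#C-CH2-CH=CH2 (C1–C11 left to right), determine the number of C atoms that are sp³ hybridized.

5

C1: sp3 ✓
C2: sp
C3: sp
C4: sp3 ✓
C5: sp3 ✓
C6: sp3 ✓
C7: sp
C8: sp
C9: sp3 ✓
C10: sp2
C11: sp2
C1, C4, C5, C6, C9 → 5 sp3 carbons.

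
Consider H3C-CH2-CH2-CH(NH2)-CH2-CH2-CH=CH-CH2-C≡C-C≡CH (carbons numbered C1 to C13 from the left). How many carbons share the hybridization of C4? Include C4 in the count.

7

C4 is sp3 (only σ bonds).
C1: sp3 ✓
C2: sp3 ✓
C3: sp3 ✓
C4: sp3 ✓
C5: sp3 ✓
C6: sp3 ✓
C7: sp2
C8: sp2
C9: sp3 ✓
C10: sp
C11: sp
C12: sp
C13: sp
7 carbons are sp3.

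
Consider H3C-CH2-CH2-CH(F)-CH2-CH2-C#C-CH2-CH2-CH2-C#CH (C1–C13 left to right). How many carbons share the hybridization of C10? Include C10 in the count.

9

C10 is sp3 (only σ bonds).
C1: sp3 ✓
C2: sp3 ✓
C3: sp3 ✓
C4: sp3 ✓
C5: sp3 ✓
C6: sp3 ✓
C7: sp
C8: sp
C9: sp3 ✓
C10: sp3 ✓
C11: sp3 ✓
C12: sp
C13: sp
9 carbons are sp3.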